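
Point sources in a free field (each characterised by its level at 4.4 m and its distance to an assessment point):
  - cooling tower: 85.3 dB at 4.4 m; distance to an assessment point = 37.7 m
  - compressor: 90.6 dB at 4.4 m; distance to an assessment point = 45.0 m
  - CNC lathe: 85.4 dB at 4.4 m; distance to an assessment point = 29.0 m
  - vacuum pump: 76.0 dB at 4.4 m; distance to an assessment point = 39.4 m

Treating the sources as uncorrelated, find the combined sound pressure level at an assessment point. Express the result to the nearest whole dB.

Propagate each source to the receiver with L = L_ref − 20·log₁₀(r/r_ref), then add intensities.
cooling tower: 85.3 − 20·log₁₀(37.7/4.4) = 85.3 − 18.66 = 66.64 dB.
compressor: 90.6 − 20·log₁₀(45.0/4.4) = 90.6 − 20.20 = 70.40 dB.
CNC lathe: 85.4 − 20·log₁₀(29.0/4.4) = 85.4 − 16.38 = 69.02 dB.
vacuum pump: 76.0 − 20·log₁₀(39.4/4.4) = 76.0 − 19.04 = 56.96 dB.
Σ 10^(L/10) = 2.407e+07 → L_total = 10·log₁₀(2.407e+07) = 73.81 dB.

74 dB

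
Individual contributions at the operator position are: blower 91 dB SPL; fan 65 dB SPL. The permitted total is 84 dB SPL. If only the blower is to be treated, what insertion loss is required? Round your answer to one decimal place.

7.1 dB

Fixed contribution from the other source: Σ 10^(L/10) = 10^(65/10) = 3.162e+06 (65.00 dB SPL).
To meet 84 dB SPL overall, the treated blower may contribute at most 10^(84/10) − 3.162e+06 = 2.480e+08, i.e. 83.94 dB SPL.
Required insertion loss = 91 − 83.94 = 7.06 dB.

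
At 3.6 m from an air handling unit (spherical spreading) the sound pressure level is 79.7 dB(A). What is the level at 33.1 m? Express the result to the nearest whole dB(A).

Point-source attenuation: ΔL = 20·log₁₀(r₂/r₁) = 20·log₁₀(33.1/3.6) = 19.271 dB.
L₂ = 79.7 − 20·log₁₀(33.1/3.6) = 79.7 − 19.271 = 60.43 dB(A).

60 dB(A)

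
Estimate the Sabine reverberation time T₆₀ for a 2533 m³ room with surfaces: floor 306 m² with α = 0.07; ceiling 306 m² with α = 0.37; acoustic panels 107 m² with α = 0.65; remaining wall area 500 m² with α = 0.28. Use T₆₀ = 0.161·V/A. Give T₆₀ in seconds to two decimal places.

1.18 s

A = Σ Sᵢαᵢ = 306·0.07 + 306·0.37 + 107·0.65 + 500·0.28 = 344.19 m².
T₆₀ = 0.161 × 2533 / 344.19 = 1.185 s.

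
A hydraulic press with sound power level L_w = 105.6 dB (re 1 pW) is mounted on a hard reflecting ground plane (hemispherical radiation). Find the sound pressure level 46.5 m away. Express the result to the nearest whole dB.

Free-field hemispherical radiation: L_p = L_w − 10·log₁₀(2π·r²), r = 46.5 m.
2π·r² = 1.359e+04 m², 10·log₁₀ of that is 41.331 dB.
L_p = 105.6 − 41.331 = 64.27 dB.

64 dB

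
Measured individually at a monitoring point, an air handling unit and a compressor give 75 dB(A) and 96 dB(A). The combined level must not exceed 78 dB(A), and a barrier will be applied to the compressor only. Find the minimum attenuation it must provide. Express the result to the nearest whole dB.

The untreated sources together contribute 10^(75/10) = 3.162e+07, i.e. 75.00 dB(A).
The limit corresponds to 10^(78/10) = 6.310e+07; subtracting the fixed part leaves 3.147e+07 for the compressor, i.e. 74.98 dB(A).
So the compressor must be reduced from 96 to 74.98 dB(A): IL = 21.02 dB.

21 dB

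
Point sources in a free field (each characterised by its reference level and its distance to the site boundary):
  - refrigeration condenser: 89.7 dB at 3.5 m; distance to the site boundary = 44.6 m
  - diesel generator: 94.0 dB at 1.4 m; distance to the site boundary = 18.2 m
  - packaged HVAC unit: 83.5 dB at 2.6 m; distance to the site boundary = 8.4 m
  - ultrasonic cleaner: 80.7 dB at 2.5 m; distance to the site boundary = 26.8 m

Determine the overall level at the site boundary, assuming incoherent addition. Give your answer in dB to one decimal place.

First find each source's level at the receiver (point-source: −20·log₁₀(r/r_ref)), then combine on an intensity basis.
refrigeration condenser: 89.7 − 20·log₁₀(44.6/3.5) = 89.7 − 22.11 = 67.59 dB.
diesel generator: 94.0 − 20·log₁₀(18.2/1.4) = 94.0 − 22.28 = 71.72 dB.
packaged HVAC unit: 83.5 − 20·log₁₀(8.4/2.6) = 83.5 − 10.19 = 73.31 dB.
ultrasonic cleaner: 80.7 − 20·log₁₀(26.8/2.5) = 80.7 − 20.60 = 60.10 dB.
Σ 10^(L/10) = 4.308e+07 → L_total = 10·log₁₀(4.308e+07) = 76.34 dB.

76.3 dB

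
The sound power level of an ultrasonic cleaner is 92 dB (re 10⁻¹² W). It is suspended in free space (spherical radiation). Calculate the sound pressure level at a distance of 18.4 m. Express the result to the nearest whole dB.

56 dB

The power spreads over a sphere of area 4π·r², so L_p = L_w − 10·log₁₀(4π·r²).
4π·r² = 4254 m², 10·log₁₀ of that is 36.288 dB.
L_p = 92 − 36.288 = 55.71 dB.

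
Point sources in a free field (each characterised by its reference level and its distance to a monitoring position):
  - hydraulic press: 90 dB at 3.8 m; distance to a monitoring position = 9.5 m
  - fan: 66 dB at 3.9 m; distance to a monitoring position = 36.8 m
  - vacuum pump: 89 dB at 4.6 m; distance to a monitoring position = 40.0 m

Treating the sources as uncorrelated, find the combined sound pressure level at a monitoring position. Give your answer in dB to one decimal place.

Propagate each source to the receiver with L = L_ref − 20·log₁₀(r/r_ref), then add intensities.
hydraulic press: 90 − 20·log₁₀(9.5/3.8) = 90 − 7.96 = 82.04 dB.
fan: 66 − 20·log₁₀(36.8/3.9) = 66 − 19.50 = 46.50 dB.
vacuum pump: 89 − 20·log₁₀(40.0/4.6) = 89 − 18.79 = 70.21 dB.
Σ 10^(L/10) = 1.705e+08 → L_total = 10·log₁₀(1.705e+08) = 82.32 dB.

82.3 dB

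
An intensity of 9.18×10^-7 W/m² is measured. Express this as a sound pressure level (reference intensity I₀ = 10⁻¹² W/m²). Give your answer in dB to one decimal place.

I/I₀ = 9.18×10^-7/10⁻¹² = 9.18×10^5, and L = 10·log₁₀(I/I₀).
L = 10·(0.9628 + 5) = 59.63 dB.

59.6 dB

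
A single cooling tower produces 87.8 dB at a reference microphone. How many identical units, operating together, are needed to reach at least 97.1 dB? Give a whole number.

N identical sources give L₁ + 10·log₁₀ N, so require 10·log₁₀ N ≥ 97.1 − 87.8 = 9.3 dB.
N ≥ 10^(9.3/10) = 8.511, so N = 9.

9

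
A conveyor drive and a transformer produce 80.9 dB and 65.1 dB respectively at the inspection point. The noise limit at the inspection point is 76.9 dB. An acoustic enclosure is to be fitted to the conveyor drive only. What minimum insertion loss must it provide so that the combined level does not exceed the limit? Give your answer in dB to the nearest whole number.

4 dB

Everything except the conveyor drive sums to 10^(65.1/10) = 3.236e+06 in linear terms, 65.10 dB.
The limit corresponds to 10^(76.9/10) = 4.898e+07; subtracting the fixed part leaves 4.574e+07 for the conveyor drive, i.e. 76.60 dB.
So the conveyor drive must be reduced from 80.9 to 76.60 dB: IL = 4.30 dB.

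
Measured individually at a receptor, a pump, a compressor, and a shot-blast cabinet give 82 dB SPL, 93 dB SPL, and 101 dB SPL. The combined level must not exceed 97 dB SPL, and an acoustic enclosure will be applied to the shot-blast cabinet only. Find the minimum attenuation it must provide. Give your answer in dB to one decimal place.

6.4 dB

The untreated sources together contribute 10^(82/10) + 10^(93/10) = 2.154e+09, i.e. 93.33 dB SPL.
The limit corresponds to 10^(97/10) = 5.012e+09; subtracting the fixed part leaves 2.858e+09 for the shot-blast cabinet, i.e. 94.56 dB SPL.
Required insertion loss = 101 − 94.56 = 6.44 dB.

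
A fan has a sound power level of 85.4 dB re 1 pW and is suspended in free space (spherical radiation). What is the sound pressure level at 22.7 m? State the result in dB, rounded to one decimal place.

Free-field spherical radiation: L_p = L_w − 10·log₁₀(4π·r²), r = 22.7 m.
4π·r² = 6475 m², 10·log₁₀ of that is 38.113 dB.
L_p = 85.4 − 38.113 = 47.29 dB.

47.3 dB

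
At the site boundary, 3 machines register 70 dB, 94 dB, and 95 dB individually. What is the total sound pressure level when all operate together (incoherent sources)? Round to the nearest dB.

For uncorrelated sources the intensities add, so convert each level to linear form, sum, and take 10·log₁₀ of the total.
Σ 10^(L/10) = 10^(70/10) + 10^(94/10) + 10^(95/10) = 5.684e+09.
L_total = 10·log₁₀(5.684e+09) = 97.55 dB.

98 dB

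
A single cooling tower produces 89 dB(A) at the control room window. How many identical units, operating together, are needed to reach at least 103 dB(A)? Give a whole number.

Need L₁ + 10·log₁₀ N ≥ 103, i.e. log₁₀ N ≥ 1.40.
N ≥ 10^(14.0/10) = 25.119, so N = 26.

26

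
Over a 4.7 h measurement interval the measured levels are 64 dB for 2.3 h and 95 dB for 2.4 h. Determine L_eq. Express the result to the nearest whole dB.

Weight each interval's intensity by its duration and average over T = 4.7 h:
Σ tᵢ·10^(Lᵢ/10) = 2.3·10^(64/10) + 2.4·10^(95/10) = 7.595e+09.
L_eq = 10·log₁₀(7.595e+09/4.7) = 92.08 dB.

92 dB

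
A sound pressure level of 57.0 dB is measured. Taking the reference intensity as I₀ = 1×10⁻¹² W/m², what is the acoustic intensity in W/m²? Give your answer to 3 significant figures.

I/I₀ = 10^(57.0/10) = 5.012e+05, so I = 5.012e+05 × 10⁻¹² W/m².

5.01e-07 W/m²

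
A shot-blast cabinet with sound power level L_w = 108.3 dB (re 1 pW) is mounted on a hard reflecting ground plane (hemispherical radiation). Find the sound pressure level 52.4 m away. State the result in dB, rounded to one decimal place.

65.9 dB

The power spreads over a hemisphere of area 2π·r², so L_p = L_w − 10·log₁₀(2π·r²).
2π·r² = 1.725e+04 m², 10·log₁₀ of that is 42.368 dB.
L_p = 108.3 − 42.368 = 65.93 dB.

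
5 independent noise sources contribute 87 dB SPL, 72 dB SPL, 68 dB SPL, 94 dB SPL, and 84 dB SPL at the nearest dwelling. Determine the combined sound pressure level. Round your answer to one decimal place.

95.2 dB SPL

Incoherent sources combine by intensity addition: L_total = 10·log₁₀(Σ 10^(L_i/10)).
Σ 10^(L/10) = 10^(87/10) + 10^(72/10) + 10^(68/10) + 10^(94/10) + 10^(84/10) = 3.286e+09.
L_total = 10·log₁₀(3.286e+09) = 95.17 dB SPL.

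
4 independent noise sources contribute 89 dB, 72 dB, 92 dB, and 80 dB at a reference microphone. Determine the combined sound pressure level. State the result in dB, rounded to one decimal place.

For uncorrelated sources the intensities add, so convert each level to linear form, sum, and take 10·log₁₀ of the total.
Σ 10^(L/10) = 10^(89/10) + 10^(72/10) + 10^(92/10) + 10^(80/10) = 2.495e+09.
L_total = 10·log₁₀(2.495e+09) = 93.97 dB.

94.0 dB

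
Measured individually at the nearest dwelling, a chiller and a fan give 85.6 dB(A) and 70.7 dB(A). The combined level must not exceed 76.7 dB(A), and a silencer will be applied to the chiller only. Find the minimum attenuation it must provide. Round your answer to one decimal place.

10.2 dB

Everything except the chiller sums to 10^(70.7/10) = 1.175e+07 in linear terms, 70.70 dB(A).
The limit corresponds to 10^(76.7/10) = 4.677e+07; subtracting the fixed part leaves 3.502e+07 for the chiller, i.e. 75.44 dB(A).
Required insertion loss = 85.6 − 75.44 = 10.16 dB.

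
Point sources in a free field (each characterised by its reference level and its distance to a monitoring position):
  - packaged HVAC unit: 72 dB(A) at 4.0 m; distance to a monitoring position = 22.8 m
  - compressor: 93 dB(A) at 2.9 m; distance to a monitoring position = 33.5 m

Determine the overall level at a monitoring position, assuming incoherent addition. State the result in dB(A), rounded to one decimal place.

71.9 dB(A)

Propagate each source to the receiver with L = L_ref − 20·log₁₀(r/r_ref), then add intensities.
packaged HVAC unit: 72 − 20·log₁₀(22.8/4.0) = 72 − 15.12 = 56.88 dB(A).
compressor: 93 − 20·log₁₀(33.5/2.9) = 93 − 21.25 = 71.75 dB(A).
Σ 10^(L/10) = 1.544e+07 → L_total = 10·log₁₀(1.544e+07) = 71.89 dB(A).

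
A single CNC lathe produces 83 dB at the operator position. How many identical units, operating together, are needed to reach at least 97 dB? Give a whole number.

26

The shortfall is 97 − 83 = 14.0 dB, and N units add 10·log₁₀ N, so need 10·log₁₀ N ≥ 14.0.
N ≥ 10^(14.0/10) = 25.119, so N = 26.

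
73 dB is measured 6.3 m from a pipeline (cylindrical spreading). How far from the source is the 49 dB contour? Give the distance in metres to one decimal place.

1582.5 m

Line-source spreading drops the level by 10·log₁₀(r₂/r₁); inverting, r₂/r₁ = 10^(ΔL/10).
r₂ = 6.3·10^((73−49)/10) = 6.3·10^(24.0/10) = 1582.49 m.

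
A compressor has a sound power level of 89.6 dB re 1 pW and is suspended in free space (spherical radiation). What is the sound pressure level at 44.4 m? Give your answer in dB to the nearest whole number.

46 dB

The power spreads over a sphere of area 4π·r², so L_p = L_w − 10·log₁₀(4π·r²).
4π·r² = 2.477e+04 m², 10·log₁₀ of that is 43.940 dB.
L_p = 89.6 − 43.940 = 45.66 dB.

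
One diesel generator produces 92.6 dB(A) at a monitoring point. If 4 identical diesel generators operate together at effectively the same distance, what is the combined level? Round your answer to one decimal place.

N identical incoherent sources raise the level by 10·log₁₀ N.
L_total = 92.6 + 10·log₁₀(4) = 92.6 + 6.021 = 98.62 dB(A).

98.6 dB(A)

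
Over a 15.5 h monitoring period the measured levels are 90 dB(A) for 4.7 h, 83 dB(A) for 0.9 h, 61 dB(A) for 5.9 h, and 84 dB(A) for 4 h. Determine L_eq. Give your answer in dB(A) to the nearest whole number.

86 dB(A)

Weight each interval's intensity by its duration and average over T = 15.5 h:
Σ tᵢ·10^(Lᵢ/10) = 4.7·10^(90/10) + 0.9·10^(83/10) + 5.9·10^(61/10) + 4·10^(84/10) = 5.892e+09.
L_eq = 10·log₁₀(5.892e+09/15.5) = 85.80 dB(A).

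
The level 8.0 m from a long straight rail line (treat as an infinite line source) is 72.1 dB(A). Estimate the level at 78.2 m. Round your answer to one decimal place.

Cylindrical spreading from a line source gives a 10·log₁₀(r₂/r₁) drop.
L₂ = 72.1 − 10·log₁₀(78.2/8.0) = 72.1 − 9.901 = 62.20 dB(A).

62.2 dB(A)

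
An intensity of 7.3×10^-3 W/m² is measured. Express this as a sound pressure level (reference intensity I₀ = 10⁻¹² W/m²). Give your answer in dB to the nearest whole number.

99 dB

I/I₀ = 7.3×10^-3/10⁻¹² = 7.3×10^9, and L = 10·log₁₀(I/I₀).
L = 10·(0.8633 + 9) = 98.63 dB.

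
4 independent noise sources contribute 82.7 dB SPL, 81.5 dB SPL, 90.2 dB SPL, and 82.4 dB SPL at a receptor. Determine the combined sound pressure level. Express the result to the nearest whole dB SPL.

92 dB SPL

Incoherent sources combine by intensity addition: L_total = 10·log₁₀(Σ 10^(L_i/10)).
Σ 10^(L/10) = 10^(82.7/10) + 10^(81.5/10) + 10^(90.2/10) + 10^(82.4/10) = 1.548e+09.
L_total = 10·log₁₀(1.548e+09) = 91.90 dB SPL.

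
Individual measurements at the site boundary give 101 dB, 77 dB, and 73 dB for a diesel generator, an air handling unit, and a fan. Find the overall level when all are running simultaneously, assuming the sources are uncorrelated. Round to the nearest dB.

101 dB

Incoherent sources combine by intensity addition: L_total = 10·log₁₀(Σ 10^(L_i/10)).
Σ 10^(L/10) = 10^(101/10) + 10^(77/10) + 10^(73/10) = 1.266e+10.
L_total = 10·log₁₀(1.266e+10) = 101.02 dB.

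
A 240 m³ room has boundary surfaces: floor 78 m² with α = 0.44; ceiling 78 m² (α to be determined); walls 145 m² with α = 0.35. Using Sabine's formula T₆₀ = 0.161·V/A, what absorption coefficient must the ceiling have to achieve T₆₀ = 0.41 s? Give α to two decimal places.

0.12

From T₆₀ = 0.161·V/A, the target T₆₀ = 0.41 s needs A = 0.161·240/0.41 = 94.24 m².
Absorption from the other surfaces = 78·0.44 + 145·0.35 = 85.07 m², so the ceiling must supply 9.17 m² over 78 m².
α = 9.17/78 = 0.118.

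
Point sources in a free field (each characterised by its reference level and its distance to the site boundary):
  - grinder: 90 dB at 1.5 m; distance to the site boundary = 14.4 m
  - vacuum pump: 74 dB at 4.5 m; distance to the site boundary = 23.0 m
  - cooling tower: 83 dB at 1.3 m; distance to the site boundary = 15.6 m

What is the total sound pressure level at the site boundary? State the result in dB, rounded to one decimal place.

First find each source's level at the receiver (point-source: −20·log₁₀(r/r_ref)), then combine on an intensity basis.
grinder: 90 − 20·log₁₀(14.4/1.5) = 90 − 19.65 = 70.35 dB.
vacuum pump: 74 − 20·log₁₀(23.0/4.5) = 74 − 14.17 = 59.83 dB.
cooling tower: 83 − 20·log₁₀(15.6/1.3) = 83 − 21.58 = 61.42 dB.
Σ 10^(L/10) = 1.320e+07 → L_total = 10·log₁₀(1.320e+07) = 71.21 dB.

71.2 dB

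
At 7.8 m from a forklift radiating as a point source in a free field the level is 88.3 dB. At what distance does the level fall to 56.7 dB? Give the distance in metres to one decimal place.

Point-source spreading drops the level by 20·log₁₀(r₂/r₁); inverting, r₂/r₁ = 10^(ΔL/20).
r₂ = 7.8·10^((88.3−56.7)/20) = 7.8·10^(31.6/20) = 296.55 m.

296.5 m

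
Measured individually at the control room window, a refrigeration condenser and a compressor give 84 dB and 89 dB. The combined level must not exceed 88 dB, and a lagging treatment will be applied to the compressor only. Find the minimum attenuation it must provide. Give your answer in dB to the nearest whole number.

Everything except the compressor sums to 10^(84/10) = 2.512e+08 in linear terms, 84.00 dB.
The limit corresponds to 10^(88/10) = 6.310e+08; subtracting the fixed part leaves 3.798e+08 for the compressor, i.e. 85.80 dB.
So the compressor must be reduced from 89 to 85.80 dB: IL = 3.20 dB.

3 dB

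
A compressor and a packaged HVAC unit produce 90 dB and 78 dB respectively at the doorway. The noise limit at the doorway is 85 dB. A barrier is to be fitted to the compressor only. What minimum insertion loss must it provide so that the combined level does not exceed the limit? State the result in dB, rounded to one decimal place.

Everything except the compressor sums to 10^(78/10) = 6.310e+07 in linear terms, 78.00 dB.
To meet 85 dB overall, the treated compressor may contribute at most 10^(85/10) − 6.310e+07 = 2.531e+08, i.e. 84.03 dB.
So the compressor must be reduced from 90 to 84.03 dB: IL = 5.97 dB.

6.0 dB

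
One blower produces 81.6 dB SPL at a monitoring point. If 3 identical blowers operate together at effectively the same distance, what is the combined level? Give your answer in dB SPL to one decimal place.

86.4 dB SPL

With 3 equal, uncorrelated contributions the intensity is 3× that of one unit, giving a rise of 10·log₁₀ 3.
L_total = 81.6 + 10·log₁₀(3) = 81.6 + 4.771 = 86.37 dB SPL.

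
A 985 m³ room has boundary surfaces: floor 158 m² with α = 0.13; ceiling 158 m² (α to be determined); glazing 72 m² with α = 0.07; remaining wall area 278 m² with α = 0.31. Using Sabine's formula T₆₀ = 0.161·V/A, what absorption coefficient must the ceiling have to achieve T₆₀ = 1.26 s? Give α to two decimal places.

A = 0.161·V/T₆₀ = 0.161·985/1.26 = 125.86 m² sabins.
Absorption from the other surfaces = 158·0.13 + 72·0.07 + 278·0.31 = 111.76 m², so the ceiling must supply 14.10 m² over 158 m².
α = 14.10/158 = 0.089.

0.09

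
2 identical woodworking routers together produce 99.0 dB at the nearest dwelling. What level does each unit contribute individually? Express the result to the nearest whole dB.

96 dB

Dividing the total intensity by 2 lowers the level by 10·log₁₀ 2 = 3.010 dB: L₁ = 99.0 − 3.010.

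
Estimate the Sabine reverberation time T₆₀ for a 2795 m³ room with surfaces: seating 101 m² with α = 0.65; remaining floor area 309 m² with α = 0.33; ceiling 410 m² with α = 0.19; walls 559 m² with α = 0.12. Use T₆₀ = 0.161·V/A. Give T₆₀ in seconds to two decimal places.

Total absorption A = 101·0.65 + 309·0.33 + 410·0.19 + 559·0.12 = 312.60 m² sabins.
T₆₀ = 0.161·V/A = 0.161·2795/312.60 = 1.440 s.

1.44 s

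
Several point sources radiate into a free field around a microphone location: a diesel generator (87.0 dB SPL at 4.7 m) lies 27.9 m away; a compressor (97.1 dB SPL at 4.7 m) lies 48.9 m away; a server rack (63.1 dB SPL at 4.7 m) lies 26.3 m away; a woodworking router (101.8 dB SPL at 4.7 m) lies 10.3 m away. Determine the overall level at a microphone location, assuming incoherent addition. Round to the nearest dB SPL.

95 dB SPL

First find each source's level at the receiver (point-source: −20·log₁₀(r/r_ref)), then combine on an intensity basis.
diesel generator: 87.0 − 20·log₁₀(27.9/4.7) = 87.0 − 15.47 = 71.53 dB SPL.
compressor: 97.1 − 20·log₁₀(48.9/4.7) = 97.1 − 20.34 = 76.76 dB SPL.
server rack: 63.1 − 20·log₁₀(26.3/4.7) = 63.1 − 14.96 = 48.14 dB SPL.
woodworking router: 101.8 − 20·log₁₀(10.3/4.7) = 101.8 − 6.81 = 94.99 dB SPL.
Σ 10^(L/10) = 3.213e+09 → L_total = 10·log₁₀(3.213e+09) = 95.07 dB SPL.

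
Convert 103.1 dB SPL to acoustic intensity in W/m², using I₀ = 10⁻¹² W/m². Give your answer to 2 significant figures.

I/I₀ = 10^(103.1/10) = 2.042e+10, so I = 2.042e+10 × 10⁻¹² W/m².

0.020 W/m²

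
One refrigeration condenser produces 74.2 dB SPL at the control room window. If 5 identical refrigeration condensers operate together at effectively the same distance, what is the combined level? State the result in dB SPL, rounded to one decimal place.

81.2 dB SPL

N identical incoherent sources raise the level by 10·log₁₀ N.
L_total = 74.2 + 10·log₁₀(5) = 74.2 + 6.990 = 81.19 dB SPL.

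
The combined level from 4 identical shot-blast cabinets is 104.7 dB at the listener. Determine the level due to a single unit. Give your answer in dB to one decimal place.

98.7 dB

Dividing the total intensity by 4 lowers the level by 10·log₁₀ 4 = 6.021 dB: L₁ = 104.7 − 6.021.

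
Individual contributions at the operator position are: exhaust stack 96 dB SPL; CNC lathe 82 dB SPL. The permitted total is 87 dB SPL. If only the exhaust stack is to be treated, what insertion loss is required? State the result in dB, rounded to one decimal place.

10.7 dB

The untreated sources together contribute 10^(82/10) = 1.585e+08, i.e. 82.00 dB SPL.
The limit corresponds to 10^(87/10) = 5.012e+08; subtracting the fixed part leaves 3.427e+08 for the exhaust stack, i.e. 85.35 dB SPL.
So the exhaust stack must be reduced from 96 to 85.35 dB SPL: IL = 10.65 dB.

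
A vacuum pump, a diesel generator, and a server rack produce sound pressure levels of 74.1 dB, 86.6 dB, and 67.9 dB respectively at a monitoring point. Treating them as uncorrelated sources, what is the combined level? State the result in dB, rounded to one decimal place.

Incoherent sources combine by intensity addition: L_total = 10·log₁₀(Σ 10^(L_i/10)).
Σ 10^(L/10) = 10^(74.1/10) + 10^(86.6/10) + 10^(67.9/10) = 4.890e+08.
L_total = 10·log₁₀(4.890e+08) = 86.89 dB.

86.9 dB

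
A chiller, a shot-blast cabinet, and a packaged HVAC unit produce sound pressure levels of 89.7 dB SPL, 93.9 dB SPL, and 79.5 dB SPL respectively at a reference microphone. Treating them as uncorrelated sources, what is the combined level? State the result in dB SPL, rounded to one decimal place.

Incoherent sources combine by intensity addition: L_total = 10·log₁₀(Σ 10^(L_i/10)).
Σ 10^(L/10) = 10^(89.7/10) + 10^(93.9/10) + 10^(79.5/10) = 3.477e+09.
L_total = 10·log₁₀(3.477e+09) = 95.41 dB SPL.

95.4 dB SPL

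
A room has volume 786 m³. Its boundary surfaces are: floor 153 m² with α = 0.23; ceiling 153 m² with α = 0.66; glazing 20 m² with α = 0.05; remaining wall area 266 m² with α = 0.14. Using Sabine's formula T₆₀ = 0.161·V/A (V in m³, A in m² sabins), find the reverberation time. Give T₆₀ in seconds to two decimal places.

0.73 s

Summing Sᵢαᵢ: 153·0.23 + 153·0.66 + 20·0.05 + 266·0.14 = 174.41 m².
T₆₀ = 0.161 × 786 / 174.41 = 0.726 s.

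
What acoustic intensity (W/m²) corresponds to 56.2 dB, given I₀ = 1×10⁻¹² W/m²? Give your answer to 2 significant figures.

4.2e-07 W/m²

I = I₀·10^(L/10) = 10⁻¹² × 10^(56.2/10) = 10^(-6.380).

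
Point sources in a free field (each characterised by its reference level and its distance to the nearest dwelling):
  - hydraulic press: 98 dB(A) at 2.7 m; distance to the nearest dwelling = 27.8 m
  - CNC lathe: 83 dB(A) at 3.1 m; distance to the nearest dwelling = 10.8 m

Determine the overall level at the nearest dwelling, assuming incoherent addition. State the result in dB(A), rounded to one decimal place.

Apply inverse-square spreading to bring every level to the receiver, then sum 10^(L/10).
hydraulic press: 98 − 20·log₁₀(27.8/2.7) = 98 − 20.25 = 77.75 dB(A).
CNC lathe: 83 − 20·log₁₀(10.8/3.1) = 83 − 10.84 = 72.16 dB(A).
Σ 10^(L/10) = 7.596e+07 → L_total = 10·log₁₀(7.596e+07) = 78.81 dB(A).

78.8 dB(A)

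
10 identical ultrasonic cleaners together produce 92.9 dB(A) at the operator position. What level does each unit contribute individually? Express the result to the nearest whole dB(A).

For N identical incoherent sources L_total = L₁ + 10·log₁₀ N, so L₁ = 92.9 − 10·log₁₀(10) = 92.9 − 10.000.

83 dB(A)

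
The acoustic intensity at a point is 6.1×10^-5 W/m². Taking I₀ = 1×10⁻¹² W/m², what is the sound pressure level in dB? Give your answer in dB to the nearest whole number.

Dividing by I₀ shifts the exponent by 12: I/I₀ = 6.1×10^7.
L = 10·(0.7853 + 7) = 77.85 dB.

78 dB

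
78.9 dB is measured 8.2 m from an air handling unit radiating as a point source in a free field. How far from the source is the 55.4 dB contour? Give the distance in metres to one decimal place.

For a point source L₁ − L₂ = 20·log₁₀(r₂/r₁), so r₂ = r₁·10^((L₁−L₂)/20).
r₂ = 8.2·10^((78.9−55.4)/20) = 8.2·10^(23.5/20) = 122.69 m.

122.7 m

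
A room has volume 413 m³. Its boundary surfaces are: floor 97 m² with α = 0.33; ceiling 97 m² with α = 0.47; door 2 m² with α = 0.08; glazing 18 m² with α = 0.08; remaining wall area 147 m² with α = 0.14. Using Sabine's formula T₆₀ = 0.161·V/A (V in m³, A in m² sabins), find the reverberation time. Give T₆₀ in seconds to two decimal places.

A = Σ Sᵢαᵢ = 97·0.33 + 97·0.47 + 2·0.08 + 18·0.08 + 147·0.14 = 99.78 m².
T₆₀ = 0.161·V/A = 0.161·413/99.78 = 0.666 s.

0.67 s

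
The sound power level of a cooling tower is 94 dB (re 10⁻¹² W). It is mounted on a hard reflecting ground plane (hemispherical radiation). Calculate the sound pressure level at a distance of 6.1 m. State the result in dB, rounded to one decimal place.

L_p = L_w − 10·log₁₀(2π·r²) with r = 6.1 m.
2π·r² = 233.8 m², 10·log₁₀ of that is 23.688 dB.
L_p = 94 − 23.688 = 70.31 dB.

70.3 dB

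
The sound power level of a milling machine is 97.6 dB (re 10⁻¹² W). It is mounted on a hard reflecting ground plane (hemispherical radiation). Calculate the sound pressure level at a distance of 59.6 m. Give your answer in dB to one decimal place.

L_p = L_w − 10·log₁₀(2π·r²) with r = 59.6 m.
2π·r² = 2.232e+04 m², 10·log₁₀ of that is 43.487 dB.
L_p = 97.6 − 43.487 = 54.11 dB.

54.1 dB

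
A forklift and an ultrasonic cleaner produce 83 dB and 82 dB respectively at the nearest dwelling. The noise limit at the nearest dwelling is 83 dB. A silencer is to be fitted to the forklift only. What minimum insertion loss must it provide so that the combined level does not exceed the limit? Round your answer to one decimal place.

6.9 dB

Everything except the forklift sums to 10^(82/10) = 1.585e+08 in linear terms, 82.00 dB.
To meet 83 dB overall, the treated forklift may contribute at most 10^(83/10) − 1.585e+08 = 4.104e+07, i.e. 76.13 dB.
So the forklift must be reduced from 83 to 76.13 dB: IL = 6.87 dB.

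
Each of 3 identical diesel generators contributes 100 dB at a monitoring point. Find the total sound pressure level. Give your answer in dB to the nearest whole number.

N identical incoherent sources raise the level by 10·log₁₀ N.
L_total = 100 + 10·log₁₀(3) = 100 + 4.771 = 104.77 dB.

105 dB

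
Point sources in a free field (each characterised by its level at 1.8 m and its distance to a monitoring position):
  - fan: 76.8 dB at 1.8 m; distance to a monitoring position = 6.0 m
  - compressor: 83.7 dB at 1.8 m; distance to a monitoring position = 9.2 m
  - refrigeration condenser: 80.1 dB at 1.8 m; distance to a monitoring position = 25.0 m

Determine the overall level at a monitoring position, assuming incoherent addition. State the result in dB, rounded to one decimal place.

71.4 dB

Apply inverse-square spreading to bring every level to the receiver, then sum 10^(L/10).
fan: 76.8 − 20·log₁₀(6.0/1.8) = 76.8 − 10.46 = 66.34 dB.
compressor: 83.7 − 20·log₁₀(9.2/1.8) = 83.7 − 14.17 = 69.53 dB.
refrigeration condenser: 80.1 − 20·log₁₀(25.0/1.8) = 80.1 − 22.85 = 57.25 dB.
Σ 10^(L/10) = 1.381e+07 → L_total = 10·log₁₀(1.381e+07) = 71.40 dB.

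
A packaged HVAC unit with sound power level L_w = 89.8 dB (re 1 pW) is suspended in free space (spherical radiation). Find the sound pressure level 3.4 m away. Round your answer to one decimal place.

L_p = L_w − 10·log₁₀(4π·r²) with r = 3.4 m.
4π·r² = 145.3 m², 10·log₁₀ of that is 21.622 dB.
L_p = 89.8 − 21.622 = 68.18 dB.

68.2 dB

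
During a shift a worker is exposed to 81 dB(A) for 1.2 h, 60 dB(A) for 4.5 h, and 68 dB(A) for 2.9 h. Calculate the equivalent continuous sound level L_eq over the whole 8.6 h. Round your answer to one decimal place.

73.1 dB(A)

The energy average is taken in the linear domain: L_eq = 10·log₁₀[(Σ tᵢ·10^(Lᵢ/10))/T], T = 8.6 h.
Σ tᵢ·10^(Lᵢ/10) = 1.2·10^(81/10) + 4.5·10^(60/10) + 2.9·10^(68/10) = 1.739e+08.
L_eq = 10·log₁₀(1.739e+08/8.6) = 73.06 dB(A).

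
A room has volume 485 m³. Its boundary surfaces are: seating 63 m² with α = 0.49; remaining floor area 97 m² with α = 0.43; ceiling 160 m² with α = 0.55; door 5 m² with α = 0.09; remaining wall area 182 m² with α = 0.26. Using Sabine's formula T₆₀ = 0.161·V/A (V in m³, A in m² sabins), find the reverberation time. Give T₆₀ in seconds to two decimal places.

0.37 s

A = Σ Sᵢαᵢ = 63·0.49 + 97·0.43 + 160·0.55 + 5·0.09 + 182·0.26 = 208.35 m².
T₆₀ = 0.161 × 485 / 208.35 = 0.375 s.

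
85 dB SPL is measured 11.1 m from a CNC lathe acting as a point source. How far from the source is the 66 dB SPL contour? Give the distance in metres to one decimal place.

For a point source L₁ − L₂ = 20·log₁₀(r₂/r₁), so r₂ = r₁·10^((L₁−L₂)/20).
r₂ = 11.1·10^((85−66)/20) = 11.1·10^(19.0/20) = 98.93 m.

98.9 m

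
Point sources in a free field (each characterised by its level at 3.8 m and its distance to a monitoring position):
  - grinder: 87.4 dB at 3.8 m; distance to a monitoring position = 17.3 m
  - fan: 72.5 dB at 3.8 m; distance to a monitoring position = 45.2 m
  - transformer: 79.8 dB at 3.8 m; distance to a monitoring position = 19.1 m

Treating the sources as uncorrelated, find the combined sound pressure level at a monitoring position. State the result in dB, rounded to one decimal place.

Apply inverse-square spreading to bring every level to the receiver, then sum 10^(L/10).
grinder: 87.4 − 20·log₁₀(17.3/3.8) = 87.4 − 13.17 = 74.23 dB.
fan: 72.5 − 20·log₁₀(45.2/3.8) = 72.5 − 21.51 = 50.99 dB.
transformer: 79.8 − 20·log₁₀(19.1/3.8) = 79.8 − 14.02 = 65.78 dB.
Σ 10^(L/10) = 3.042e+07 → L_total = 10·log₁₀(3.042e+07) = 74.83 dB.

74.8 dB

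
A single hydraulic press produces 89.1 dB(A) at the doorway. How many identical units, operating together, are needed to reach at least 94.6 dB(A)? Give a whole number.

4

N identical sources give L₁ + 10·log₁₀ N, so require 10·log₁₀ N ≥ 94.6 − 89.1 = 5.5 dB.
N ≥ 10^(5.5/10) = 3.548, so N = 4.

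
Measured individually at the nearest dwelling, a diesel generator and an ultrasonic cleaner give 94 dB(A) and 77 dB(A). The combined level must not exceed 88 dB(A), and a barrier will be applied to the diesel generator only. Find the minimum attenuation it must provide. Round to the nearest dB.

Everything except the diesel generator sums to 10^(77/10) = 5.012e+07 in linear terms, 77.00 dB(A).
To meet 88 dB(A) overall, the treated diesel generator may contribute at most 10^(88/10) − 5.012e+07 = 5.808e+08, i.e. 87.64 dB(A).
Required insertion loss = 94 − 87.64 = 6.36 dB.

6 dB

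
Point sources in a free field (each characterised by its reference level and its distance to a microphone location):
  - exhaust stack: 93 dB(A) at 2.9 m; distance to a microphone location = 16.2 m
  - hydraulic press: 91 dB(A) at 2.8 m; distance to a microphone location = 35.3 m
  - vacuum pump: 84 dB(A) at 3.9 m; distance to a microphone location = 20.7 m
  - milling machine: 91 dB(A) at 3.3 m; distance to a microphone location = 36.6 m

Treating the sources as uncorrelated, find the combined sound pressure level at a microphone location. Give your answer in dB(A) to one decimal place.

79.6 dB(A)

First find each source's level at the receiver (point-source: −20·log₁₀(r/r_ref)), then combine on an intensity basis.
exhaust stack: 93 − 20·log₁₀(16.2/2.9) = 93 − 14.94 = 78.06 dB(A).
hydraulic press: 91 − 20·log₁₀(35.3/2.8) = 91 − 22.01 = 68.99 dB(A).
vacuum pump: 84 − 20·log₁₀(20.7/3.9) = 84 − 14.50 = 69.50 dB(A).
milling machine: 91 − 20·log₁₀(36.6/3.3) = 91 − 20.90 = 70.10 dB(A).
Σ 10^(L/10) = 9.101e+07 → L_total = 10·log₁₀(9.101e+07) = 79.59 dB(A).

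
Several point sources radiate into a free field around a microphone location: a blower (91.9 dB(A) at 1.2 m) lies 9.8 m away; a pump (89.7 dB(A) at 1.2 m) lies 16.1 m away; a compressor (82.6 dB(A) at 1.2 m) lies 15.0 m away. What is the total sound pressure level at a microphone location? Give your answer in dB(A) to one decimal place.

74.7 dB(A)

Apply inverse-square spreading to bring every level to the receiver, then sum 10^(L/10).
blower: 91.9 − 20·log₁₀(9.8/1.2) = 91.9 − 18.24 = 73.66 dB(A).
pump: 89.7 − 20·log₁₀(16.1/1.2) = 89.7 − 22.55 = 67.15 dB(A).
compressor: 82.6 − 20·log₁₀(15.0/1.2) = 82.6 − 21.94 = 60.66 dB(A).
Σ 10^(L/10) = 2.957e+07 → L_total = 10·log₁₀(2.957e+07) = 74.71 dB(A).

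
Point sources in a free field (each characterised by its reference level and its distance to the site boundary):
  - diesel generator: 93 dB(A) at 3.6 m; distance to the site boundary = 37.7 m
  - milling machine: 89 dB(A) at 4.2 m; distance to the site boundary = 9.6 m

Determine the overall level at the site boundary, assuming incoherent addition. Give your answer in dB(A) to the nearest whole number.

82 dB(A)

Apply inverse-square spreading to bring every level to the receiver, then sum 10^(L/10).
diesel generator: 93 − 20·log₁₀(37.7/3.6) = 93 − 20.40 = 72.60 dB(A).
milling machine: 89 − 20·log₁₀(9.6/4.2) = 89 − 7.18 = 81.82 dB(A).
Σ 10^(L/10) = 1.702e+08 → L_total = 10·log₁₀(1.702e+08) = 82.31 dB(A).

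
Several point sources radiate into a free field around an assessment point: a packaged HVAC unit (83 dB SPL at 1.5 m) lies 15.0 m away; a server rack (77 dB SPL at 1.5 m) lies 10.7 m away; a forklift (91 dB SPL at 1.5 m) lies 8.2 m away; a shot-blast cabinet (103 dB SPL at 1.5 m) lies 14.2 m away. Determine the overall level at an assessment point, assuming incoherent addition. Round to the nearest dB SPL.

84 dB SPL

Apply inverse-square spreading to bring every level to the receiver, then sum 10^(L/10).
packaged HVAC unit: 83 − 20·log₁₀(15.0/1.5) = 83 − 20.00 = 63.00 dB SPL.
server rack: 77 − 20·log₁₀(10.7/1.5) = 77 − 17.07 = 59.93 dB SPL.
forklift: 91 − 20·log₁₀(8.2/1.5) = 91 − 14.75 = 76.25 dB SPL.
shot-blast cabinet: 103 − 20·log₁₀(14.2/1.5) = 103 − 19.52 = 83.48 dB SPL.
Σ 10^(L/10) = 2.677e+08 → L_total = 10·log₁₀(2.677e+08) = 84.28 dB SPL.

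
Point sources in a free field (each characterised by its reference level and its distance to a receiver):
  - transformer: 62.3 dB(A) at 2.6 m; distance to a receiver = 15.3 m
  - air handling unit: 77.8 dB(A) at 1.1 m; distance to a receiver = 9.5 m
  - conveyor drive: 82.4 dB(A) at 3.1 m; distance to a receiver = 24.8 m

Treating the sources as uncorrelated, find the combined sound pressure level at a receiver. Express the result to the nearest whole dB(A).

66 dB(A)

Apply inverse-square spreading to bring every level to the receiver, then sum 10^(L/10).
transformer: 62.3 − 20·log₁₀(15.3/2.6) = 62.3 − 15.39 = 46.91 dB(A).
air handling unit: 77.8 − 20·log₁₀(9.5/1.1) = 77.8 − 18.73 = 59.07 dB(A).
conveyor drive: 82.4 − 20·log₁₀(24.8/3.1) = 82.4 − 18.06 = 64.34 dB(A).
Σ 10^(L/10) = 3.572e+06 → L_total = 10·log₁₀(3.572e+06) = 65.53 dB(A).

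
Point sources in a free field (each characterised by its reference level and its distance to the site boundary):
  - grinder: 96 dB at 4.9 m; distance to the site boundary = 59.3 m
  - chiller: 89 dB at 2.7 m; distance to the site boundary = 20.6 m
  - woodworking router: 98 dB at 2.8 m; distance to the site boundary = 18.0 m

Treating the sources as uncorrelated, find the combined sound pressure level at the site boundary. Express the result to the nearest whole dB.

83 dB

First find each source's level at the receiver (point-source: −20·log₁₀(r/r_ref)), then combine on an intensity basis.
grinder: 96 − 20·log₁₀(59.3/4.9) = 96 − 21.66 = 74.34 dB.
chiller: 89 − 20·log₁₀(20.6/2.7) = 89 − 17.65 = 71.35 dB.
woodworking router: 98 − 20·log₁₀(18.0/2.8) = 98 − 16.16 = 81.84 dB.
Σ 10^(L/10) = 1.935e+08 → L_total = 10·log₁₀(1.935e+08) = 82.87 dB.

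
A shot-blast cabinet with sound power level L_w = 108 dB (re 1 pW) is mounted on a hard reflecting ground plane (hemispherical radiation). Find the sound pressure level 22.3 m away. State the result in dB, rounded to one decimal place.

The power spreads over a hemisphere of area 2π·r², so L_p = L_w − 10·log₁₀(2π·r²).
2π·r² = 3125 m², 10·log₁₀ of that is 34.948 dB.
L_p = 108 − 34.948 = 73.05 dB.

73.1 dB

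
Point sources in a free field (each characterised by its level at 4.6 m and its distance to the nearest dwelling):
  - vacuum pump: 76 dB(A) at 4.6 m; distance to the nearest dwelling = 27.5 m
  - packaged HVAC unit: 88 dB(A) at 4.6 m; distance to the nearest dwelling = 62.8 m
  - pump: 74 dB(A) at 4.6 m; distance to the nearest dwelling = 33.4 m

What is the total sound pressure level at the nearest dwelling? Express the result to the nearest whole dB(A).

67 dB(A)

First find each source's level at the receiver (point-source: −20·log₁₀(r/r_ref)), then combine on an intensity basis.
vacuum pump: 76 − 20·log₁₀(27.5/4.6) = 76 − 15.53 = 60.47 dB(A).
packaged HVAC unit: 88 − 20·log₁₀(62.8/4.6) = 88 − 22.70 = 65.30 dB(A).
pump: 74 − 20·log₁₀(33.4/4.6) = 74 − 17.22 = 56.78 dB(A).
Σ 10^(L/10) = 4.976e+06 → L_total = 10·log₁₀(4.976e+06) = 66.97 dB(A).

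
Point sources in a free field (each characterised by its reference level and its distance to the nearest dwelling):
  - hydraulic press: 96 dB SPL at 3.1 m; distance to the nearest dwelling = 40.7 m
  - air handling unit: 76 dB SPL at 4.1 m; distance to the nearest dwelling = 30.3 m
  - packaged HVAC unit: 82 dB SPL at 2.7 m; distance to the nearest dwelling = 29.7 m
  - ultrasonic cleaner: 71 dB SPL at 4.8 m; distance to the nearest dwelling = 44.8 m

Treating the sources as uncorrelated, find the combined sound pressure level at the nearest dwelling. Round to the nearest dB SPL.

74 dB SPL

Apply inverse-square spreading to bring every level to the receiver, then sum 10^(L/10).
hydraulic press: 96 − 20·log₁₀(40.7/3.1) = 96 − 22.36 = 73.64 dB SPL.
air handling unit: 76 − 20·log₁₀(30.3/4.1) = 76 − 17.37 = 58.63 dB SPL.
packaged HVAC unit: 82 − 20·log₁₀(29.7/2.7) = 82 − 20.83 = 61.17 dB SPL.
ultrasonic cleaner: 71 − 20·log₁₀(44.8/4.8) = 71 − 19.40 = 51.60 dB SPL.
Σ 10^(L/10) = 2.528e+07 → L_total = 10·log₁₀(2.528e+07) = 74.03 dB SPL.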